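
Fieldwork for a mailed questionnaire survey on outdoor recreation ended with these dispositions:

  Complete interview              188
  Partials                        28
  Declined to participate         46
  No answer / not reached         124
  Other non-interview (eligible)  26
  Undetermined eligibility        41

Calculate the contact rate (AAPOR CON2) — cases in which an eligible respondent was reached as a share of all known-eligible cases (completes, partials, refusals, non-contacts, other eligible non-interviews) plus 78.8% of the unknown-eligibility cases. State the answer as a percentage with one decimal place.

Numerator = 188 + 28 + 46 + 26 = 288
Known eligible = 188 + 28 + 46 + 124 + 26 = 412
Estimated eligible among unknowns = 0.7880 × 41 = 32.31
Denominator = 412 + 32.31 = 444.31
CON2 = 288 / 444.31 = 0.6482

64.8%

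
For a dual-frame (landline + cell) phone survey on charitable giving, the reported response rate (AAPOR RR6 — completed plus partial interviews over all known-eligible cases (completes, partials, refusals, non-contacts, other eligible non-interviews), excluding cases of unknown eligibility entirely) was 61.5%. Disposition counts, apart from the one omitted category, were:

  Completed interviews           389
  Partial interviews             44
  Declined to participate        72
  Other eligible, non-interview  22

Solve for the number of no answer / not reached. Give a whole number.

177

Numerator → 389 + 44 = 433
RR6 = 433 / D = 0.615
D = 433 / 0.615 = 704.1
Other denominator terms total 527
no answer / not reached = 704.1 − 527 ≈ 177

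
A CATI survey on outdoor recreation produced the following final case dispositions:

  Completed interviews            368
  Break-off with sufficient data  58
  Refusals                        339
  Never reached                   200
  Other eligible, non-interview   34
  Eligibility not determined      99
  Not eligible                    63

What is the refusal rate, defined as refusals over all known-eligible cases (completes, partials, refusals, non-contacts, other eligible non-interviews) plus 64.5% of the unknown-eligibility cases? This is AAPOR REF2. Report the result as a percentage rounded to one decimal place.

31.9%

Numerator = 339
Known eligible = 368 + 58 + 339 + 200 + 34 = 999
e × U = 0.6450 × 99 = 63.86
Base = 999 + 63.86 = 1062.86
REF2 = 339 / 1062.86 = 0.3190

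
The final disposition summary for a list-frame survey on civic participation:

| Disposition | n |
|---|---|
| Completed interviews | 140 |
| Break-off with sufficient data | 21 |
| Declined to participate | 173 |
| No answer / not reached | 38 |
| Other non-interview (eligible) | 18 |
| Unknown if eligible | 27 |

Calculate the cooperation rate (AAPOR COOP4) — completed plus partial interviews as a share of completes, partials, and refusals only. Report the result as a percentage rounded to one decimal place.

Num = 140 + 21 = 161
Base = 140 + 21 + 173 = 334
COOP4 = 161 / 334 = 0.4820

48.2%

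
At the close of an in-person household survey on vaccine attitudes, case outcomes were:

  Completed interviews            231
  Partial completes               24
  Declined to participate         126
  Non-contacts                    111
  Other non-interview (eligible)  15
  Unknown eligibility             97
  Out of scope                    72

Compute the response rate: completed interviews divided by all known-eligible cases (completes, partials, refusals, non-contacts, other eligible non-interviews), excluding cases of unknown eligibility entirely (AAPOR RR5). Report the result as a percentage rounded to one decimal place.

Top = 231
Base = 231 + 24 + 126 + 111 + 15 = 507
RR5 = 231 / 507 = 0.4556

45.6%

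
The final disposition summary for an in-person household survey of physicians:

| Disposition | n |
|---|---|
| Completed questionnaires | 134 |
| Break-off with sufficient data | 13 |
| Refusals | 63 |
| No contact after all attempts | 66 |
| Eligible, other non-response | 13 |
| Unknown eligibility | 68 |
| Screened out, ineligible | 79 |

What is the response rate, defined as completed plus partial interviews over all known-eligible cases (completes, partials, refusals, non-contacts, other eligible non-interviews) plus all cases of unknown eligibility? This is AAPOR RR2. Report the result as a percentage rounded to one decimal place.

41.2%

Num → 134 + 13 = 147
Denom → 134 + 13 + 63 + 66 + 13 + 68 = 357
RR2 = 147 / 357 = 0.4118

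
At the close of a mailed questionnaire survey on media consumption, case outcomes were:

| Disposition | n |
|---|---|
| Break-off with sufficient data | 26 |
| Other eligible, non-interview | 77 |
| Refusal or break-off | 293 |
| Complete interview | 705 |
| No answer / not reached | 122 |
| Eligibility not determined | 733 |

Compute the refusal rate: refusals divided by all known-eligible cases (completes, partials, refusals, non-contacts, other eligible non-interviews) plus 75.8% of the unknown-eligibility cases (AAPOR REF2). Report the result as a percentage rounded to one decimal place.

16.5%

Top → 293
Known eligible → 705 + 26 + 293 + 122 + 77 = 1223
Eligible share of unknowns → 0.7580 × 733 = 555.61
Denom → 1223 + 555.61 = 1778.61
REF2 = 293 / 1778.61 = 0.1647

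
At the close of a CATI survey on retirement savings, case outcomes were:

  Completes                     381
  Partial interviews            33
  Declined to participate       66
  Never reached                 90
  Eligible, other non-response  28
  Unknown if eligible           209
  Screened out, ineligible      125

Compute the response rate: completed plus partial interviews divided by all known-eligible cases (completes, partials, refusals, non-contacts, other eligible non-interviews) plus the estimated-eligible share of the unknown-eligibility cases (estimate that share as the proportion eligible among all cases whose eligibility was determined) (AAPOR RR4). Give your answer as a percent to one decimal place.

Num → 381 + 33 = 414
Known eligible → 381 + 33 + 66 + 90 + 28 = 598
e = 598 / (598 + 125) = 598 / 723 = 0.8271
Estimated eligible among unknowns → 0.8271 × 209 = 172.86
Base → 598 + 172.86 = 770.86
RR4 = 414 / 770.86 = 0.5371

53.7%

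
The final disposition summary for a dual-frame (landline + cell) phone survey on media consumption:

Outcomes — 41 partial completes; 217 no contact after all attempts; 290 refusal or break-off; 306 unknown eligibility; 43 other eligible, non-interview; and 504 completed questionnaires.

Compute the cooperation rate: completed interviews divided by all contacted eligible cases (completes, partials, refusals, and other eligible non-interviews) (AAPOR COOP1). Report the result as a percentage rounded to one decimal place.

57.4%

Top: 504
Base: 504 + 41 + 290 + 43 = 878
COOP1 = 504 / 878 = 0.5740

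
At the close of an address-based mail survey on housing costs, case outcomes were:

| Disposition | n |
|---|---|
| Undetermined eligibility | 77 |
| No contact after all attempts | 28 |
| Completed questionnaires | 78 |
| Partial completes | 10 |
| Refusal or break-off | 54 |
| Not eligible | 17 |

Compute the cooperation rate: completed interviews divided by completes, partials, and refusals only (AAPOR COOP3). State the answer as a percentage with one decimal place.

54.9%

Top: 78
Base: 78 + 10 + 54 = 142
COOP3 = 78 / 142 = 0.5493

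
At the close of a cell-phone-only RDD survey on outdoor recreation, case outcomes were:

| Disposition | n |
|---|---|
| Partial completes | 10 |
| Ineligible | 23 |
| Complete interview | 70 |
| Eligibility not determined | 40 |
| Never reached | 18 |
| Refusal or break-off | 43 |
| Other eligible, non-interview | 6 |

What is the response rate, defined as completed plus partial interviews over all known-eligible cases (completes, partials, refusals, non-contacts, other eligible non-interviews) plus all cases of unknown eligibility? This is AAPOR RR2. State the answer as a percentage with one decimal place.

42.8%

Num → 70 + 10 = 80
Denominator → 70 + 10 + 43 + 18 + 6 + 40 = 187
RR2 = 80 / 187 = 0.4278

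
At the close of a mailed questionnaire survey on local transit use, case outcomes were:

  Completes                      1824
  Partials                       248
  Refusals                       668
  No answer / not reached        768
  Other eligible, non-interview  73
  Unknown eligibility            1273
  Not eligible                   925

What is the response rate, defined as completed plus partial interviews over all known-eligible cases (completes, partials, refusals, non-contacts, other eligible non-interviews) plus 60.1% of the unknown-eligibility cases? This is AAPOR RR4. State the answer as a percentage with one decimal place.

Numerator → 1824 + 248 = 2072
Known eligible → 1824 + 248 + 668 + 768 + 73 = 3581
Eligible share of unknowns → 0.6010 × 1273 = 765.07
Denominator → 3581 + 765.07 = 4346.07
RR4 = 2072 / 4346.07 = 0.4768

47.7%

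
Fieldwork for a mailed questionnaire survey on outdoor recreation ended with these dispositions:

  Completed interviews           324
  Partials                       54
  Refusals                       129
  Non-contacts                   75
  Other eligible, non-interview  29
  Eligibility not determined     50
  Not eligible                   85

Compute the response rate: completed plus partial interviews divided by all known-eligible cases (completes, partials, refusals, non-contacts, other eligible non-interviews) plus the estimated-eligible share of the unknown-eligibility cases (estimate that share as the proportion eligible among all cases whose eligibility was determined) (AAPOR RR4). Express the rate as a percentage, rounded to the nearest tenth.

57.7%

Top: 324 + 54 = 378
Known eligible: 324 + 54 + 129 + 75 + 29 = 611
e = 611 / (611 + 85) = 611 / 696 = 0.8779
Eligible share of unknowns: 0.8779 × 50 = 43.90
Denom: 611 + 43.90 = 654.90
RR4 = 378 / 654.90 = 0.5772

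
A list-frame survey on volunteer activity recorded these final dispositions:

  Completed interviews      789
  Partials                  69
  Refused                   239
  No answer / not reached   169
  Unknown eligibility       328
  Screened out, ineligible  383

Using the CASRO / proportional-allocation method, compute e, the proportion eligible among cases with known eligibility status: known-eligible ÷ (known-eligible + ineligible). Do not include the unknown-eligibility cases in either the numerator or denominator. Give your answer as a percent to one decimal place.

Determined eligible → 789 + 69 + 239 + 169 = 1266
e = 1266 / (1266 + 383) = 1266 / 1649 = 0.7677

76.8%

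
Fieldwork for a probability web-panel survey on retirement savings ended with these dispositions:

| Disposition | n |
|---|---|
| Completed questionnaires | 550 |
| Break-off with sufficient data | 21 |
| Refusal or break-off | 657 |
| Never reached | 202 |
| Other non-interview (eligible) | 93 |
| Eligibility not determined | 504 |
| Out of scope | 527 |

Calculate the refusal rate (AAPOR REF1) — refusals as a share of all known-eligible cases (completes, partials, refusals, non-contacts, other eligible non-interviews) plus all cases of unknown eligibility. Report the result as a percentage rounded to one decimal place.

32.4%

Top: 657
Denominator: 550 + 21 + 657 + 202 + 93 + 504 = 2027
REF1 = 657 / 2027 = 0.3241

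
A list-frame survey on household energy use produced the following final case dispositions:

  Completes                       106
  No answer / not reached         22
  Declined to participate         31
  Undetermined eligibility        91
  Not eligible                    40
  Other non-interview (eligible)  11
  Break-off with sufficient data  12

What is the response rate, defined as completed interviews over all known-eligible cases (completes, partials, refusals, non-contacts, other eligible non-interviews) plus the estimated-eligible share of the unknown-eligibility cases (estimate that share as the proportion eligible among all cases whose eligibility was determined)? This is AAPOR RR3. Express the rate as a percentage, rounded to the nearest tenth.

Num = 106
Determined eligible = 106 + 12 + 31 + 22 + 11 = 182
e = 182 / (182 + 40) = 182 / 222 = 0.8198
Eligible share of unknowns = 0.8198 × 91 = 74.60
Base = 182 + 74.60 = 256.60
RR3 = 106 / 256.60 = 0.4131

41.3%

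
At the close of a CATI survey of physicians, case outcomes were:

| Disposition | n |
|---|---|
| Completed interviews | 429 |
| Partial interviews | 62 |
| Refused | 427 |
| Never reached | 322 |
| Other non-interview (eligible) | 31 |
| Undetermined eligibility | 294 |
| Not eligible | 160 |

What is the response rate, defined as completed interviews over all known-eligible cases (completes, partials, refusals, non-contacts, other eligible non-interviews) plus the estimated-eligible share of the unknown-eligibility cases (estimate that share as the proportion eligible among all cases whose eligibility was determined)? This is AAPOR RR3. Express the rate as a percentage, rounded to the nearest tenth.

28.0%

Top: 429
Known eligible: 429 + 62 + 427 + 322 + 31 = 1271
e = 1271 / (1271 + 160) = 1271 / 1431 = 0.8882
Estimated eligible among unknowns: 0.8882 × 294 = 261.13
Denominator: 1271 + 261.13 = 1532.13
RR3 = 429 / 1532.13 = 0.2800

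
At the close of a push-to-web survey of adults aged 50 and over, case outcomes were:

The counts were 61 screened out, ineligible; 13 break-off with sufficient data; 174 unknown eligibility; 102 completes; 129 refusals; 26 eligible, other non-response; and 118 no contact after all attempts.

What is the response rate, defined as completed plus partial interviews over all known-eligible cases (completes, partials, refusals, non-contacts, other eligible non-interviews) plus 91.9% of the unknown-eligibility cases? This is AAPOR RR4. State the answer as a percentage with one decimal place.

Numerator = 102 + 13 = 115
Known eligible = 102 + 13 + 129 + 118 + 26 = 388
e × U = 0.9190 × 174 = 159.91
Denominator = 388 + 159.91 = 547.91
RR4 = 115 / 547.91 = 0.2099

21.0%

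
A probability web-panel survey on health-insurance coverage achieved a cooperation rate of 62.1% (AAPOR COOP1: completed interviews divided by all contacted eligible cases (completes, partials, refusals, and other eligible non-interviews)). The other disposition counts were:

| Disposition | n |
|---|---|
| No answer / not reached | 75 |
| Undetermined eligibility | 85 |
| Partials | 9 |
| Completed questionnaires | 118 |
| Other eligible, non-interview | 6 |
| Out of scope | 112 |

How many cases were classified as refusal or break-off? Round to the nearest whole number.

COOP1 = 118 / D = 0.621
D = 118 / 0.621 = 190.0
Other denominator terms total 133
refusal or break-off = 190.0 − 133 ≈ 57

57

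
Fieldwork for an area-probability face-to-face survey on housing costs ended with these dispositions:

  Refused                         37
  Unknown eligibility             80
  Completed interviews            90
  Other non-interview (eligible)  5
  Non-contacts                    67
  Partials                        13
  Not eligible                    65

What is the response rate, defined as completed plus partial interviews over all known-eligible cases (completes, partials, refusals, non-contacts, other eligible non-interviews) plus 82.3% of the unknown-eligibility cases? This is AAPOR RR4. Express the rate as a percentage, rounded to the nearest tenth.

Numerator = 90 + 13 = 103
Eligible (known) = 90 + 13 + 37 + 67 + 5 = 212
Eligible share of unknowns = 0.8230 × 80 = 65.84
Base = 212 + 65.84 = 277.84
RR4 = 103 / 277.84 = 0.3707

37.1%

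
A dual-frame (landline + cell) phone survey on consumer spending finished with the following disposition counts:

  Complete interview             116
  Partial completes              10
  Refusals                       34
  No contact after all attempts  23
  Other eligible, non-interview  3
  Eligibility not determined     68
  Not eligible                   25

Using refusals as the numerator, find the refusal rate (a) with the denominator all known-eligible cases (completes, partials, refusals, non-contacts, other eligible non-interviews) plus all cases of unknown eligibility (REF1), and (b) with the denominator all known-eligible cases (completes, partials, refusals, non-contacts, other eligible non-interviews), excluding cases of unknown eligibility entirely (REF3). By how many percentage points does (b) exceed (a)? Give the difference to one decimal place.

Num = 34
Denominator = 116 + 10 + 34 + 23 + 3 + 68 = 254
REF1 = 34 / 254 = 0.1339
Denominator = 116 + 10 + 34 + 23 + 3 = 186
REF3 = 34 / 186 = 0.1828
Difference = 18.28 − 13.39 = 4.89 percentage points

4.9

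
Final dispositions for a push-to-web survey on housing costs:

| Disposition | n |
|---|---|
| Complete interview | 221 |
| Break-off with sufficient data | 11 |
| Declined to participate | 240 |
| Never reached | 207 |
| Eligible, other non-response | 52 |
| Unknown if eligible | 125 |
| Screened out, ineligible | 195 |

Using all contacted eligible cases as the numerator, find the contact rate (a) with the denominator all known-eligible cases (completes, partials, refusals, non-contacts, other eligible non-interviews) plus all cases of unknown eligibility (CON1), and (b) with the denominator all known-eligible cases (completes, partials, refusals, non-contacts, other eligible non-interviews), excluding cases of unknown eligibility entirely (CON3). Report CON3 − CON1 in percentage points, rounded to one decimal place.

10.5

Num = 221 + 11 + 240 + 52 = 524
Base = 221 + 11 + 240 + 207 + 52 + 125 = 856
CON1 = 524 / 856 = 0.6121
Base = 221 + 11 + 240 + 207 + 52 = 731
CON3 = 524 / 731 = 0.7168
Difference = 71.68 − 61.21 = 10.47 percentage points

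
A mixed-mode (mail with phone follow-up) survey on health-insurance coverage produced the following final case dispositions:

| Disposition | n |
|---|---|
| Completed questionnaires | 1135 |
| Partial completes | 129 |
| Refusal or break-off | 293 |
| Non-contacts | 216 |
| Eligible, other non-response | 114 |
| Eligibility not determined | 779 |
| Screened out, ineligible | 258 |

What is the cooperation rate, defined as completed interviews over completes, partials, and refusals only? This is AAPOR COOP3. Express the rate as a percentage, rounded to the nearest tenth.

72.9%

Top: 1135
Denom: 1135 + 129 + 293 = 1557
COOP3 = 1135 / 1557 = 0.7290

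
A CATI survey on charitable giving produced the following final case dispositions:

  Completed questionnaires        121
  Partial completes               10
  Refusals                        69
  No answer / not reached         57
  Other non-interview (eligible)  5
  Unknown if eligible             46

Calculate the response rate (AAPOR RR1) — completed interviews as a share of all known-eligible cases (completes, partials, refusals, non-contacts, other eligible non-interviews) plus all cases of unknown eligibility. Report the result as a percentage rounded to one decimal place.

Num = 121
Denom = 121 + 10 + 69 + 57 + 5 + 46 = 308
RR1 = 121 / 308 = 0.3929

39.3%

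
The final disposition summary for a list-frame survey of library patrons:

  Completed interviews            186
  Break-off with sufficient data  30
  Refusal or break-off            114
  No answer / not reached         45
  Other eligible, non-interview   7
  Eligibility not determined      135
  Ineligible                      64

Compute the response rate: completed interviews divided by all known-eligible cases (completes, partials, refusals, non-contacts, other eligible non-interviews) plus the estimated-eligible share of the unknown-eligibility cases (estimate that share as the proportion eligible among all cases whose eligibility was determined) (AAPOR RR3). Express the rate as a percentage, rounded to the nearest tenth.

Num → 186
Determined eligible → 186 + 30 + 114 + 45 + 7 = 382
e = 382 / (382 + 64) = 382 / 446 = 0.8565
Estimated eligible among unknowns → 0.8565 × 135 = 115.63
Denom → 382 + 115.63 = 497.63
RR3 = 186 / 497.63 = 0.3738

37.4%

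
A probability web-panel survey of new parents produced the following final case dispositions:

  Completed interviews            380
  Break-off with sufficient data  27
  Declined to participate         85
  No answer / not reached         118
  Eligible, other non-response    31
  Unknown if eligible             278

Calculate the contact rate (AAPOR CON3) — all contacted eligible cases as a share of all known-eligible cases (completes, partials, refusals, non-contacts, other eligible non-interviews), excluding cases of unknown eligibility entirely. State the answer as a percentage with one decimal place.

Top = 380 + 27 + 85 + 31 = 523
Denom = 380 + 27 + 85 + 118 + 31 = 641
CON3 = 523 / 641 = 0.8159

81.6%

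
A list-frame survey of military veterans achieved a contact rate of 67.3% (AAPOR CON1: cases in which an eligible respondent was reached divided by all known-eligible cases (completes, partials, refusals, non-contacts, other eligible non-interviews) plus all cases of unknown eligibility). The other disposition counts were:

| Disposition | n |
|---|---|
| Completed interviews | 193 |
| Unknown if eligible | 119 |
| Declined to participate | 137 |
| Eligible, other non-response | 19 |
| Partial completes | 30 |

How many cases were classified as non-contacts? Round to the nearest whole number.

Num: 193 + 30 + 137 + 19 = 379
CON1 = 379 / D = 0.673
D = 379 / 0.673 = 563.2
Rest of base = 498
non-contacts = 563.2 − 498 ≈ 65

65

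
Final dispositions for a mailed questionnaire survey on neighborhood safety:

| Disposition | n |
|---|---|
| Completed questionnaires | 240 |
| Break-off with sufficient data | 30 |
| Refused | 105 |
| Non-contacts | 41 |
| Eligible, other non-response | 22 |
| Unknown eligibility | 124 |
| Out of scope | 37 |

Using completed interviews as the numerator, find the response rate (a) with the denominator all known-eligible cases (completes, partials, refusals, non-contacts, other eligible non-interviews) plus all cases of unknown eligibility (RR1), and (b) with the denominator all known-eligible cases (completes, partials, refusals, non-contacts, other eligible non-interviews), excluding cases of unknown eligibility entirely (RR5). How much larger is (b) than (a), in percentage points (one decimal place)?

12.1

Numerator: 240
Base: 240 + 30 + 105 + 41 + 22 + 124 = 562
RR1 = 240 / 562 = 0.4270
Base: 240 + 30 + 105 + 41 + 22 = 438
RR5 = 240 / 438 = 0.5479
Difference = 54.79 − 42.70 = 12.09 percentage points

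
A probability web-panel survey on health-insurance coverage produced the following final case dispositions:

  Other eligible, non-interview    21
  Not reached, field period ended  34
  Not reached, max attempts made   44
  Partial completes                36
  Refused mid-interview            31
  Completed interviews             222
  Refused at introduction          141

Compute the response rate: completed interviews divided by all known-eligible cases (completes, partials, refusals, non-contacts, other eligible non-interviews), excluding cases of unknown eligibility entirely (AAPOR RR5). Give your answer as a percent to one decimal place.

42.0%

Refusal or break-off = 141 + 31 = 172
Non-contacts = 34 + 44 = 78
Numerator = 222
Denom = 222 + 36 + 172 + 78 + 21 = 529
RR5 = 222 / 529 = 0.4197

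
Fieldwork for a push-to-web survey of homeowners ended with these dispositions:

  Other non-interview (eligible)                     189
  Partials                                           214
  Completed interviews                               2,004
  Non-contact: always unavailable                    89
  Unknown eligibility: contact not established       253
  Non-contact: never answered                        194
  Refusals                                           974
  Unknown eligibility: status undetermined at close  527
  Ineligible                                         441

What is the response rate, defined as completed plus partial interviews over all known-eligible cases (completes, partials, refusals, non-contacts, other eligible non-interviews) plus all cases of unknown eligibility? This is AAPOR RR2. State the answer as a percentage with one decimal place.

Non-contacts = 194 + 89 = 283
Unknown eligibility = 253 + 527 = 780
Num: 2004 + 214 = 2218
Base: 2004 + 214 + 974 + 283 + 189 + 780 = 4444
RR2 = 2218 / 4444 = 0.4991

49.9%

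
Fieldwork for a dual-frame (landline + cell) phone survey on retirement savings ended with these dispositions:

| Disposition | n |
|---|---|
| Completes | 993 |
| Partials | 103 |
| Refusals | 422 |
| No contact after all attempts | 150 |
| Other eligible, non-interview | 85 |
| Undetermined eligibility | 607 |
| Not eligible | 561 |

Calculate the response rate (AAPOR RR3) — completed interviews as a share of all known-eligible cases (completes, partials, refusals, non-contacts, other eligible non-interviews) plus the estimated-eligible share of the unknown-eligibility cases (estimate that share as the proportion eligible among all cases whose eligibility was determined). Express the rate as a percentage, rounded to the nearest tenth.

Num = 993
Known eligible = 993 + 103 + 422 + 150 + 85 = 1753
e = 1753 / (1753 + 561) = 1753 / 2314 = 0.7576
Estimated eligible among unknowns = 0.7576 × 607 = 459.86
Denominator = 1753 + 459.86 = 2212.86
RR3 = 993 / 2212.86 = 0.4487

44.9%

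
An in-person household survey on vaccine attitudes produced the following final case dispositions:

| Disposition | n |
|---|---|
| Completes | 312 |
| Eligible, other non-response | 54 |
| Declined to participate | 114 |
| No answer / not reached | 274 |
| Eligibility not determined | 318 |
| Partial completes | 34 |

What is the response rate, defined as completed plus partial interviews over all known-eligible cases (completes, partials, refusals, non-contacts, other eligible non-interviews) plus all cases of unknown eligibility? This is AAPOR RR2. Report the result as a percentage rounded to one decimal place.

Num → 312 + 34 = 346
Denominator → 312 + 34 + 114 + 274 + 54 + 318 = 1106
RR2 = 346 / 1106 = 0.3128

31.3%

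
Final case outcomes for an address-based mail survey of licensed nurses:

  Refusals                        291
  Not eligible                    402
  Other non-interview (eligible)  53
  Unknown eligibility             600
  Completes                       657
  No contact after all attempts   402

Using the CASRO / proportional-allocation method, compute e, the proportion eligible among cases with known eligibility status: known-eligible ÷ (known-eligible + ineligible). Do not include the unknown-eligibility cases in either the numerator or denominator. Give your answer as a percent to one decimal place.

77.7%

Eligible (known) = 657 + 291 + 402 + 53 = 1403
e = 1403 / (1403 + 402) = 1403 / 1805 = 0.7773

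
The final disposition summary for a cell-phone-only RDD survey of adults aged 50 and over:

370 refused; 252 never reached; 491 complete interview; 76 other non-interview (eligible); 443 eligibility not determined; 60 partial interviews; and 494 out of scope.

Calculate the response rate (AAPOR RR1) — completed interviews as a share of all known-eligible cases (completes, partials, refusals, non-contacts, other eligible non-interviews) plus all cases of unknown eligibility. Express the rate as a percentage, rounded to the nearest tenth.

Top = 491
Base = 491 + 60 + 370 + 252 + 76 + 443 = 1692
RR1 = 491 / 1692 = 0.2902

29.0%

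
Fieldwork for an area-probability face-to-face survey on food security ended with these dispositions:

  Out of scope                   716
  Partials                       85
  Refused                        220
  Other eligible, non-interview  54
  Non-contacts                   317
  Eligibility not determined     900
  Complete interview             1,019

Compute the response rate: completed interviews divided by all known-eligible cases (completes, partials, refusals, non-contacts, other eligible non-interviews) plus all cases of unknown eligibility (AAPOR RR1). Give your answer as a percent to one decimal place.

39.3%

Numerator: 1019
Base: 1019 + 85 + 220 + 317 + 54 + 900 = 2595
RR1 = 1019 / 2595 = 0.3927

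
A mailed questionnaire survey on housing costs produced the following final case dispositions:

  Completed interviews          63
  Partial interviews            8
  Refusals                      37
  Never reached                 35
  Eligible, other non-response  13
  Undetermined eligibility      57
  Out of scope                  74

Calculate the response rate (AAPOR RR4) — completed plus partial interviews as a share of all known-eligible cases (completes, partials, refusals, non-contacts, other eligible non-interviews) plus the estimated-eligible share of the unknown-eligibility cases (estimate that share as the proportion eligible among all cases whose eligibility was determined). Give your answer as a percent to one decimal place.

Numerator = 63 + 8 = 71
Eligible (known) = 63 + 8 + 37 + 35 + 13 = 156
e = 156 / (156 + 74) = 156 / 230 = 0.6783
e × U = 0.6783 × 57 = 38.66
Denominator = 156 + 38.66 = 194.66
RR4 = 71 / 194.66 = 0.3647

36.5%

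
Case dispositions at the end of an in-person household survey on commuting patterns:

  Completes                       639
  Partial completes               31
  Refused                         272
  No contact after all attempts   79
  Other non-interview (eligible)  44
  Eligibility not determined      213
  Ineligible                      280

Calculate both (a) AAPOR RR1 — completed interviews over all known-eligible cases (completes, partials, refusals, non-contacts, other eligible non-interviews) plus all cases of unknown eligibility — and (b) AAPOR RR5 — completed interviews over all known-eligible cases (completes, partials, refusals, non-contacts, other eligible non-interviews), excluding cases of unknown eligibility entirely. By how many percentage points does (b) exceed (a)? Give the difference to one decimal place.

10.0

Numerator → 639
Base → 639 + 31 + 272 + 79 + 44 + 213 = 1278
RR1 = 639 / 1278 = 0.5000
Base → 639 + 31 + 272 + 79 + 44 = 1065
RR5 = 639 / 1065 = 0.6000
Difference = 60.00 − 50.00 = 10.00 percentage points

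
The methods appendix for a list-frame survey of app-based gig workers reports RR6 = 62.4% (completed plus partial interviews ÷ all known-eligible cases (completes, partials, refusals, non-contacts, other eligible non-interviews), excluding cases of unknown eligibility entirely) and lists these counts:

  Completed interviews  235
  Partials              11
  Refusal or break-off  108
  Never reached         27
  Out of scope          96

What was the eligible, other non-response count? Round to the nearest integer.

Num: 235 + 11 = 246
RR6 = 246 / D = 0.624
D = 246 / 0.624 = 394.2
Rest of base = 381
eligible, other non-response = 394.2 − 381 ≈ 13

13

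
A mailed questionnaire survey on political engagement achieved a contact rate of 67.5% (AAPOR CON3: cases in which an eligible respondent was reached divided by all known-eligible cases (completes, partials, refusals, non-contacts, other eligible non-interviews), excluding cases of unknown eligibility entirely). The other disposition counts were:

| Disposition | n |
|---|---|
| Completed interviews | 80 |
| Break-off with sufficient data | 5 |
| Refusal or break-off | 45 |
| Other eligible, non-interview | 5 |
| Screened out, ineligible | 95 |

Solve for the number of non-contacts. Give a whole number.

65

Top: 80 + 5 + 45 + 5 = 135
CON3 = 135 / D = 0.675
D = 135 / 0.675 = 200.0
Remaining denominator categories sum to 135
non-contacts = 200.0 − 135 ≈ 65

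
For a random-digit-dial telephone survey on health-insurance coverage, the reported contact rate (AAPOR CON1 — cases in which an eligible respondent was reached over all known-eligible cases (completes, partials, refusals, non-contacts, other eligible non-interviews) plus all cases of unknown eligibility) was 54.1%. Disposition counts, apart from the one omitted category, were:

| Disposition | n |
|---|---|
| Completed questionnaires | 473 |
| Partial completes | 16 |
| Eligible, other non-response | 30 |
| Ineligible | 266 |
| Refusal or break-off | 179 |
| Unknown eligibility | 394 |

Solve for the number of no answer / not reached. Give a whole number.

Top: 473 + 16 + 179 + 30 = 698
CON1 = 698 / D = 0.541
D = 698 / 0.541 = 1290.2
Rest of base = 1092
no answer / not reached = 1290.2 − 1092 ≈ 198

198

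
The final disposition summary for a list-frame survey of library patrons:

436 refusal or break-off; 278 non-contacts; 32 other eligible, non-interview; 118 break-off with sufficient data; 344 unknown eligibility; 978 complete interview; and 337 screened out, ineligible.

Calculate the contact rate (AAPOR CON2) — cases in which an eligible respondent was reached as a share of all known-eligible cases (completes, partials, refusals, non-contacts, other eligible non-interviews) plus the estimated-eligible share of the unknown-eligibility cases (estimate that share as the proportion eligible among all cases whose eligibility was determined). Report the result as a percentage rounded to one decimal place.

73.3%

Top: 978 + 118 + 436 + 32 = 1564
Determined eligible: 978 + 118 + 436 + 278 + 32 = 1842
e = 1842 / (1842 + 337) = 1842 / 2179 = 0.8453
Estimated eligible among unknowns: 0.8453 × 344 = 290.78
Denominator: 1842 + 290.78 = 2132.78
CON2 = 1564 / 2132.78 = 0.7333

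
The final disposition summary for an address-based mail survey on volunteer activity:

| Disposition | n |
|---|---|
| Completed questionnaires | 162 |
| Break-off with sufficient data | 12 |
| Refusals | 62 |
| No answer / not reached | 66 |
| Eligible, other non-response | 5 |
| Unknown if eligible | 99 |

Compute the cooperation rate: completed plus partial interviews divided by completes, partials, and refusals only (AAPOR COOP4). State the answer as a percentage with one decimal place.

73.7%

Top = 162 + 12 = 174
Denominator = 162 + 12 + 62 = 236
COOP4 = 174 / 236 = 0.7373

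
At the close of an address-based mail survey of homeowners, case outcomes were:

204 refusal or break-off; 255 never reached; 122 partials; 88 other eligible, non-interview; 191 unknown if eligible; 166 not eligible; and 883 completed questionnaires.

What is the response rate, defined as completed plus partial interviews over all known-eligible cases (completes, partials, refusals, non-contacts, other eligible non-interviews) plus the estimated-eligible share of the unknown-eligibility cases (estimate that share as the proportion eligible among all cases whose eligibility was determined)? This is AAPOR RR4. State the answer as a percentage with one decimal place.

Num: 883 + 122 = 1005
Eligible (known): 883 + 122 + 204 + 255 + 88 = 1552
e = 1552 / (1552 + 166) = 1552 / 1718 = 0.9034
e × U: 0.9034 × 191 = 172.55
Base: 1552 + 172.55 = 1724.55
RR4 = 1005 / 1724.55 = 0.5828

58.3%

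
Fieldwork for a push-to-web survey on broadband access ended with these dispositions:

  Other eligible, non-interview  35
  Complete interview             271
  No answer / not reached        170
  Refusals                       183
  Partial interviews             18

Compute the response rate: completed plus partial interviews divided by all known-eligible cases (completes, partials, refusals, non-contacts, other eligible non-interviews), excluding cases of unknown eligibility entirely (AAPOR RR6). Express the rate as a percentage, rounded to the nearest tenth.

42.7%

Numerator = 271 + 18 = 289
Denominator = 271 + 18 + 183 + 170 + 35 = 677
RR6 = 289 / 677 = 0.4269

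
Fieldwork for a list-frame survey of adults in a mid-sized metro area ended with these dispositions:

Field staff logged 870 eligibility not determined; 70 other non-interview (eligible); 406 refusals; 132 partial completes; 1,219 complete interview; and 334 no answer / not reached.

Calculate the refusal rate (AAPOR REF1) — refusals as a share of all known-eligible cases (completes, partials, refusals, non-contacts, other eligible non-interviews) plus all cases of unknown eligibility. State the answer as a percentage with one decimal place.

Top → 406
Denom → 1219 + 132 + 406 + 334 + 70 + 870 = 3031
REF1 = 406 / 3031 = 0.1339

13.4%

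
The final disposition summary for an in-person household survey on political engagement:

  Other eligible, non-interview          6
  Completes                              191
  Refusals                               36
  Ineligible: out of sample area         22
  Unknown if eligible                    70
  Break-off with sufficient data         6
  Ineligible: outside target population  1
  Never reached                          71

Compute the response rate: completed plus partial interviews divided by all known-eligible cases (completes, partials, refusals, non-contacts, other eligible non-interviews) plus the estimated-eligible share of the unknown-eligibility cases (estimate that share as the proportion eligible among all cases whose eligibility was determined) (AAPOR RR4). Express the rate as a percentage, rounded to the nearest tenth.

52.5%

Not eligible = 1 + 22 = 23
Top: 191 + 6 = 197
Determined eligible: 191 + 6 + 36 + 71 + 6 = 310
e = 310 / (310 + 23) = 310 / 333 = 0.9309
e × U: 0.9309 × 70 = 65.16
Base: 310 + 65.16 = 375.16
RR4 = 197 / 375.16 = 0.5251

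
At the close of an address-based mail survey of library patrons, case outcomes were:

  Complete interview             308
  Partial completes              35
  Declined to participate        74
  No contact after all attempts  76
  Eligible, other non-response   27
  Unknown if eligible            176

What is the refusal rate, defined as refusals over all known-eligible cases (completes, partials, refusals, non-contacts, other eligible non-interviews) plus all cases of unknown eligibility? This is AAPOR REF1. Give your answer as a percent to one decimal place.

Numerator = 74
Denominator = 308 + 35 + 74 + 76 + 27 + 176 = 696
REF1 = 74 / 696 = 0.1063

10.6%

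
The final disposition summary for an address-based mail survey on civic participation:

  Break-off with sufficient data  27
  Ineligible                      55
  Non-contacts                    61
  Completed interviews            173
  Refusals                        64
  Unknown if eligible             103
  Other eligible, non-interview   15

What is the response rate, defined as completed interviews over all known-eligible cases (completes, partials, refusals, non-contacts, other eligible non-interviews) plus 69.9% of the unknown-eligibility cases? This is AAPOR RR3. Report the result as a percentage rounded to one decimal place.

42.0%

Numerator = 173
Known eligible = 173 + 27 + 64 + 61 + 15 = 340
e × U = 0.6990 × 103 = 72.00
Denominator = 340 + 72.00 = 412.00
RR3 = 173 / 412.00 = 0.4199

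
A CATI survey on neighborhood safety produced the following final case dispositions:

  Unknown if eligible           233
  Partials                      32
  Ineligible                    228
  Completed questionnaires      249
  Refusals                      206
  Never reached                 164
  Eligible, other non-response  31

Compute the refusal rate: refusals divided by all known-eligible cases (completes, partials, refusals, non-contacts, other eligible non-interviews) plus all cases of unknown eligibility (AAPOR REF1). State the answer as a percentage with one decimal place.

Num = 206
Base = 249 + 32 + 206 + 164 + 31 + 233 = 915
REF1 = 206 / 915 = 0.2251

22.5%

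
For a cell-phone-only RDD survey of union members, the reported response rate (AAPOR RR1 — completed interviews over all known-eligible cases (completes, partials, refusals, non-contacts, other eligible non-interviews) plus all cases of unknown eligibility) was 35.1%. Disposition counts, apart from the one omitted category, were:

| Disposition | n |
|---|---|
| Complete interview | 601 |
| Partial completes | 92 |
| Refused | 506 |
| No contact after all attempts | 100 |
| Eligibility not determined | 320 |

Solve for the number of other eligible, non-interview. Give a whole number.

RR1 = 601 / D = 0.351
D = 601 / 0.351 = 1712.3
Other denominator terms total 1619
other eligible, non-interview = 1712.3 − 1619 ≈ 93

93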